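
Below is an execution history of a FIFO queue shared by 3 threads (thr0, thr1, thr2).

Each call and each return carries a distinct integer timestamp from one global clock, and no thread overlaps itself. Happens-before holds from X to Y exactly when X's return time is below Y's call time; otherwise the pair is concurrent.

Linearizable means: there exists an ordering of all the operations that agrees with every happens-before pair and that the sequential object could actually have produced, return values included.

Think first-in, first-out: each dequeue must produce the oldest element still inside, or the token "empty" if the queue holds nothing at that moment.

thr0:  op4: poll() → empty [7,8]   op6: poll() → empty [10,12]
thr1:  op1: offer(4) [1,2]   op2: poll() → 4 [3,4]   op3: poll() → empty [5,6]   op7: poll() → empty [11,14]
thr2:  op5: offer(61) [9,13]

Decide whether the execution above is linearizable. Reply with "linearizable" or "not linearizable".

a witness: op1, op2, op3, op4, op6, op7, op5
1. op1 offer(4), leaving queue <4>
2. op2 poll() → 4, leaving queue <>
3. op3 poll() → empty, leaving queue <>
4. op4 poll() → empty, leaving queue <>
5. op6 poll() → empty, leaving queue <>
6. op7 poll() → empty, leaving queue <>
7. op5 offer(61), leaving queue <61>

linearizable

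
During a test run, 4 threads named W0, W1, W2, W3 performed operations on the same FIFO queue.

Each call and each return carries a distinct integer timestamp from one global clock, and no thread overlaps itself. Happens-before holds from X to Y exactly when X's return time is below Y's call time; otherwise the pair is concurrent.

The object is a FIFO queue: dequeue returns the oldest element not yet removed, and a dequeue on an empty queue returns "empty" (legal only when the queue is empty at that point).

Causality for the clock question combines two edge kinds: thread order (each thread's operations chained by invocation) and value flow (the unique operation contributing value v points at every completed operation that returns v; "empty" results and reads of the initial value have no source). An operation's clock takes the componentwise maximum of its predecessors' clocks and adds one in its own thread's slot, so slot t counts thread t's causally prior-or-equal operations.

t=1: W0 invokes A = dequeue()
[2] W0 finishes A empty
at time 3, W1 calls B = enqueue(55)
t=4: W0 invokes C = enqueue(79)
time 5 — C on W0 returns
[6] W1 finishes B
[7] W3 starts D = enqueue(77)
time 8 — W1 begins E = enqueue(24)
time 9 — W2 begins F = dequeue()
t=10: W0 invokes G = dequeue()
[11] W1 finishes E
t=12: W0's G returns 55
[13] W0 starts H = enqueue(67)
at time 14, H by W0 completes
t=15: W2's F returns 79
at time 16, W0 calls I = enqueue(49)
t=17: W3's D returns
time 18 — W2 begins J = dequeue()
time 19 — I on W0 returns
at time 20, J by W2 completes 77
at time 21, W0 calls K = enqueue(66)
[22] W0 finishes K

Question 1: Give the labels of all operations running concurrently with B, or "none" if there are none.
B spans [3,6]; an op avoiding the whole window 3..6 is ordered, any other is concurrent
A [1,2]: before
C [4,5]: concurrent
D [7,17]: after
E [8,11]: after
F [9,15]: after
G [10,12]: after
H [13,14]: after
I [16,19]: after
J [18,20]: after
K [21,22]: after

C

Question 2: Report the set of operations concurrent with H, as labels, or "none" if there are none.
concurrent with H ([13,14]): every op whose interval crosses 13..14
A [1,2]: before
B [3,6]: before
C [4,5]: before
D [7,17]: concurrent
E [8,11]: before
F [9,15]: concurrent
G [10,12]: before
I [16,19]: after
J [18,20]: after
K [21,22]: after

D, F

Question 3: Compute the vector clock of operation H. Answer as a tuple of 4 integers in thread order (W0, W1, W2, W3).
no predecessors for D (invoked 7): W3 increments from zero → (0, 0, 0, 1)
no predecessors for B (invoked 3): W1 increments from zero → (0, 1, 0, 0)
no predecessors for A (invoked 1): W0 increments from zero → (1, 0, 0, 0)
invoked at 8, E merges VC(B)=(0, 1, 0, 0) and bumps W1's slot → (0, 2, 0, 0)
invoked at 4, C merges VC(A)=(1, 0, 0, 0) and bumps W0's slot → (2, 0, 0, 0)
invoked at 9, F merges VC(C)=(2, 0, 0, 0) and bumps W2's slot → (2, 0, 1, 0)
invoked at 10, G merges VC(B)=(0, 1, 0, 0), VC(C)=(2, 0, 0, 0) and bumps W0's slot → (3, 1, 0, 0)
invoked at 18, J merges VC(D)=(0, 0, 0, 1), VC(F)=(2, 0, 1, 0) and bumps W2's slot → (2, 0, 2, 1)
invoked at 13, H merges VC(G)=(3, 1, 0, 0) and bumps W0's slot → (4, 1, 0, 0)
invoked at 16, I merges VC(H)=(4, 1, 0, 0) and bumps W0's slot → (5, 1, 0, 0)
invoked at 21, K merges VC(I)=(5, 1, 0, 0) and bumps W0's slot → (6, 1, 0, 0)
target: VC(H) = (4, 1, 0, 0)

(4, 1, 0, 0)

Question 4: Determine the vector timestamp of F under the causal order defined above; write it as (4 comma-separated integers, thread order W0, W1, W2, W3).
root op D, invoked 7: fresh clock plus W3's own tick → (0, 0, 0, 1)
root op B, invoked 3: fresh clock plus W1's own tick → (0, 1, 0, 0)
root op A, invoked 1: fresh clock plus W0's own tick → (1, 0, 0, 0)
E, invoked 8, takes VC(B)=(0, 1, 0, 0) under max, adds 1 for W1 → (0, 2, 0, 0)
C, invoked 4, takes VC(A)=(1, 0, 0, 0) under max, adds 1 for W0 → (2, 0, 0, 0)
F, invoked 9, takes VC(C)=(2, 0, 0, 0) under max, adds 1 for W2 → (2, 0, 1, 0)
G, invoked 10, takes VC(B)=(0, 1, 0, 0), VC(C)=(2, 0, 0, 0) under max, adds 1 for W0 → (3, 1, 0, 0)
J, invoked 18, takes VC(D)=(0, 0, 0, 1), VC(F)=(2, 0, 1, 0) under max, adds 1 for W2 → (2, 0, 2, 1)
H, invoked 13, takes VC(G)=(3, 1, 0, 0) under max, adds 1 for W0 → (4, 1, 0, 0)
I, invoked 16, takes VC(H)=(4, 1, 0, 0) under max, adds 1 for W0 → (5, 1, 0, 0)
K, invoked 21, takes VC(I)=(5, 1, 0, 0) under max, adds 1 for W0 → (6, 1, 0, 0)
target: VC(F) = (2, 0, 1, 0)

(2, 0, 1, 0)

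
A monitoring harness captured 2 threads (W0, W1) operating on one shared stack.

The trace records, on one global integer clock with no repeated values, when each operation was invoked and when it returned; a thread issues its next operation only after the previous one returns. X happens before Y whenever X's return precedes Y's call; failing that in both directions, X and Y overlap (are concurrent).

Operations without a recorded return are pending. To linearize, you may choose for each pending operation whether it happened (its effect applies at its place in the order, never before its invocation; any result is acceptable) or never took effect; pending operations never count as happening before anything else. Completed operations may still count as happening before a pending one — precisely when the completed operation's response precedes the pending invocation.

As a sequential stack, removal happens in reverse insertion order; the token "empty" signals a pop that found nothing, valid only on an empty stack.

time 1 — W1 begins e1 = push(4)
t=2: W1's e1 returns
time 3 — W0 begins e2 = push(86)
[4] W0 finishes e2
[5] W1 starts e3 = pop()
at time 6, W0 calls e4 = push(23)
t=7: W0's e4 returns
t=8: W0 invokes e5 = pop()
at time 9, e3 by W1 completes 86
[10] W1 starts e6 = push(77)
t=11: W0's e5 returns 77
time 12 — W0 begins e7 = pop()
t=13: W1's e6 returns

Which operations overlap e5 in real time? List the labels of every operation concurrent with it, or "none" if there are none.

e3, e6

concurrent with e5 ([8,11]): every op whose interval crosses 8..11
e1 [1,2]: before
e2 [3,4]: before
e3 [5,9]: concurrent
e4 [6,7]: before
e6 [10,13]: concurrent
e7 [12,…): after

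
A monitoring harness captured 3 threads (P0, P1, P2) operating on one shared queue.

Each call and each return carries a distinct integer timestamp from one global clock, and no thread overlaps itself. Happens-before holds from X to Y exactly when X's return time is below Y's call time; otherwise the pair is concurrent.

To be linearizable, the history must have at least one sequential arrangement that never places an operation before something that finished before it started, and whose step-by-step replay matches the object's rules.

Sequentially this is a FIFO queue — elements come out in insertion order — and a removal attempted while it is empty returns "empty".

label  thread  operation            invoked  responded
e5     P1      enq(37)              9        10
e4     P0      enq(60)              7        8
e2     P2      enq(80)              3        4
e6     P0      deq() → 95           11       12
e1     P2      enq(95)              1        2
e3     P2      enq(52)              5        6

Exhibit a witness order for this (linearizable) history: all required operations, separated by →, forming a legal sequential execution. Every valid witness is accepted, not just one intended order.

after step 1 (e1 enq(95)): queue <95>
after step 2 (e2 enq(80)): queue <95,80>
after step 3 (e3 enq(52)): queue <95,80,52>
after step 4 (e4 enq(60)): queue <95,80,52,60>
after step 5 (e5 enq(37)): queue <95,80,52,60,37>
after step 6 (e6 deq() → 95): queue <80,52,60,37>

e1 → e2 → e3 → e4 → e5 → e6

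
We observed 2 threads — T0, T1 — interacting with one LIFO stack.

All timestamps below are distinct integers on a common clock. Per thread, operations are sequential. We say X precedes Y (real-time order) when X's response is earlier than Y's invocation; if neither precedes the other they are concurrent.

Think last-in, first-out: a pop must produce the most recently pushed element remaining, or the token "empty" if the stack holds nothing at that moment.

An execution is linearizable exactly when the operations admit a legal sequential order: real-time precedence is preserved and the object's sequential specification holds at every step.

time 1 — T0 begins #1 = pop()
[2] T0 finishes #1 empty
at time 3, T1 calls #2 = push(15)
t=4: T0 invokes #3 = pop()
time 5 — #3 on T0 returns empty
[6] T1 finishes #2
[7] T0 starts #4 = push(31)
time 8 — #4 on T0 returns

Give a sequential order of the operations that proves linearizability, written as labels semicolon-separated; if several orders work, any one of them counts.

#1; #3; #2; #4

after step 1 (#1 pop() → empty): stack <>
after step 2 (#3 pop() → empty): stack <>
after step 3 (#2 push(15)): stack <15>
after step 4 (#4 push(31)): stack <15,31>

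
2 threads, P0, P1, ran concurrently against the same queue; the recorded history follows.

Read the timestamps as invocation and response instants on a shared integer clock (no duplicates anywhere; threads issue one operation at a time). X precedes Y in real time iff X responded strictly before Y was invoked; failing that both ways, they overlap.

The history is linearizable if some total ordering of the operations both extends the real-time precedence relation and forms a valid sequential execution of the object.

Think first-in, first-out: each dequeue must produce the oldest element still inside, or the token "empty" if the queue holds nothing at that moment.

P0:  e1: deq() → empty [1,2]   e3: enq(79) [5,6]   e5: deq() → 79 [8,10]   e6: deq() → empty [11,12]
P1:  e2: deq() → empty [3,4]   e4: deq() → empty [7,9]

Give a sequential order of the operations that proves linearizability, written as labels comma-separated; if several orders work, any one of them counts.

e1, e2, e3, e5, e4, e6

after step 1 (e1 deq() → empty): queue <>
after step 2 (e2 deq() → empty): queue <>
after step 3 (e3 enq(79)): queue <79>
after step 4 (e5 deq() → 79): queue <>
after step 5 (e4 deq() → empty): queue <>
after step 6 (e6 deq() → empty): queue <>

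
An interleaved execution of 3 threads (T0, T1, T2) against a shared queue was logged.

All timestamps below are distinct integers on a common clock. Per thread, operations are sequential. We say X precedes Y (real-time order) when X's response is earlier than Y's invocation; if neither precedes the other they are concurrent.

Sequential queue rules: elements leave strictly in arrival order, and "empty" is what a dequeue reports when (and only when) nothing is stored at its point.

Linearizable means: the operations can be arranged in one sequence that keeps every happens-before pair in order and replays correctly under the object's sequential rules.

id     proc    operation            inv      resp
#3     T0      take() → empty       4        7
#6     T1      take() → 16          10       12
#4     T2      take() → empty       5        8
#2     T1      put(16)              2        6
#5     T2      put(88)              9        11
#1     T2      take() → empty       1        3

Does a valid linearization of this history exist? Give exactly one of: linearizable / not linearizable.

linearizable

a witness: #1, #3, #4, #2, #5, #6
after step 1 (#1 take() → empty): queue <>
after step 2 (#3 take() → empty): queue <>
after step 3 (#4 take() → empty): queue <>
after step 4 (#2 put(16)): queue <16>
after step 5 (#5 put(88)): queue <16,88>
after step 6 (#6 take() → 16): queue <88>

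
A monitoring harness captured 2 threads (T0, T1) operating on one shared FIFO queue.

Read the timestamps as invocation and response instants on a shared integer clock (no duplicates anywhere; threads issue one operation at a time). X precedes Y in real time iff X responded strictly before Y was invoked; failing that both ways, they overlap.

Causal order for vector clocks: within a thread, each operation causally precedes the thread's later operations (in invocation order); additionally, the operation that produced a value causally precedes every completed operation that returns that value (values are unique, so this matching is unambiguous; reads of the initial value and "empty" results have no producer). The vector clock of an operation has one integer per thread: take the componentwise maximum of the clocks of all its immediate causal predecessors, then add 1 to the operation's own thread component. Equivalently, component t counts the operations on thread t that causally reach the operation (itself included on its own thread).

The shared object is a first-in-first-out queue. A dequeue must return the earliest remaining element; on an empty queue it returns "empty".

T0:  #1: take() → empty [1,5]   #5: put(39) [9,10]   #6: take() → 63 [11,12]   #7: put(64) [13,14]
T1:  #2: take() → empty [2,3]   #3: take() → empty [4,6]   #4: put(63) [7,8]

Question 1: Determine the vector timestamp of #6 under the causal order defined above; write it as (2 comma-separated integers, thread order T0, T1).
no predecessors for #2 (invoked 2): T1 increments from zero → (0, 1)
no predecessors for #1 (invoked 1): T0 increments from zero → (1, 0)
invoked at 4, #3 merges VC(#2)=(0, 1) and bumps T1's slot → (0, 2)
invoked at 9, #5 merges VC(#1)=(1, 0) and bumps T0's slot → (2, 0)
invoked at 7, #4 merges VC(#3)=(0, 2) and bumps T1's slot → (0, 3)
invoked at 11, #6 merges VC(#4)=(0, 3), VC(#5)=(2, 0) and bumps T0's slot → (3, 3)
invoked at 13, #7 merges VC(#6)=(3, 3) and bumps T0's slot → (4, 3)
target: VC(#6) = (3, 3)

(3, 3)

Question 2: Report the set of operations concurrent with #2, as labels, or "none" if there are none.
#2 spans [2,3]; an op avoiding the whole window 2..3 is ordered, any other is concurrent
#1 [1,5]: concurrent
#3 [4,6]: after
#4 [7,8]: after
#5 [9,10]: after
#6 [11,12]: after
#7 [13,14]: after

#1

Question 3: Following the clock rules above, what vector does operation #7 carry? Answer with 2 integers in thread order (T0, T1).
root op #2, invoked 2: fresh clock plus T1's own tick → (0, 1)
root op #1, invoked 1: fresh clock plus T0's own tick → (1, 0)
VC(#3, invoked at 4): max of VC(#2)=(0, 1), then +1 on thread T1 → (0, 2)
VC(#5, invoked at 9): max of VC(#1)=(1, 0), then +1 on thread T0 → (2, 0)
VC(#4, invoked at 7): max of VC(#3)=(0, 2), then +1 on thread T1 → (0, 3)
VC(#6, invoked at 11): max of VC(#4)=(0, 3), VC(#5)=(2, 0), then +1 on thread T0 → (3, 3)
VC(#7, invoked at 13): max of VC(#6)=(3, 3), then +1 on thread T0 → (4, 3)
target: VC(#7) = (4, 3)

(4, 3)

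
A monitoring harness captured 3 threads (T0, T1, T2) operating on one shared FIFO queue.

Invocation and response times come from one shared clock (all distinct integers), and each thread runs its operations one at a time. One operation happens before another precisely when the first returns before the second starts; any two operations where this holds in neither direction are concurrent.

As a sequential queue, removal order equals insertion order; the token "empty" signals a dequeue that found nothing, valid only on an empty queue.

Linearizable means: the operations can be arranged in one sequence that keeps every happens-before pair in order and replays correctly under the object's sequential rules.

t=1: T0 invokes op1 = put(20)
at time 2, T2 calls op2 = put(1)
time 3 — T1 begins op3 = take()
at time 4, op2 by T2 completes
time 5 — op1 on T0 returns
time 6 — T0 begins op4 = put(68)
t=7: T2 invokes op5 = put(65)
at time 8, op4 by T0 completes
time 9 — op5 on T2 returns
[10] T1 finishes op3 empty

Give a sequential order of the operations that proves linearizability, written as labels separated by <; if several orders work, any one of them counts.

op3 < op1 < op2 < op4 < op5

after step 1 (op3 take() → empty): queue <>
after step 2 (op1 put(20)): queue <20>
after step 3 (op2 put(1)): queue <20,1>
after step 4 (op4 put(68)): queue <20,1,68>
after step 5 (op5 put(65)): queue <20,1,68,65>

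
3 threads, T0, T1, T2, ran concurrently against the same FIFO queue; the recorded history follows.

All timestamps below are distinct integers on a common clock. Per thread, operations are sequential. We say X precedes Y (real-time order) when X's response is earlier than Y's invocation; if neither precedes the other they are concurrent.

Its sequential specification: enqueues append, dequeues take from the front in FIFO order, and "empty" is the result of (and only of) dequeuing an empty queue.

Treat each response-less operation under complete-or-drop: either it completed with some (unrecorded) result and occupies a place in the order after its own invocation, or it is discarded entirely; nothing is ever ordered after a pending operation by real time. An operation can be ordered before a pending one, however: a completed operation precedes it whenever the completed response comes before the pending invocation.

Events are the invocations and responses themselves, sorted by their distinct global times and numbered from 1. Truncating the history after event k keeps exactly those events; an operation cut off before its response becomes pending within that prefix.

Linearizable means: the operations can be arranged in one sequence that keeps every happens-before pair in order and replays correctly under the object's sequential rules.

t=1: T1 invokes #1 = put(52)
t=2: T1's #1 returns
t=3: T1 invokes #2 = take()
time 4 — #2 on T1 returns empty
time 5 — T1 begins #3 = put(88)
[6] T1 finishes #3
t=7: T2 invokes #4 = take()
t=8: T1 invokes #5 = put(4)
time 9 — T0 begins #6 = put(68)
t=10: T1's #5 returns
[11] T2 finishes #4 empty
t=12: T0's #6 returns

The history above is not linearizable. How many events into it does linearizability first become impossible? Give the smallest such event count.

4

events 1..3 are still linearizable — one witness is #1:
after step 1 (#1 put(52)): queue <52>
at event 4 (#2's time-4 response) nothing linearizes any more
for example #1, #2 fails at step 2: #2 take() → empty is not legal there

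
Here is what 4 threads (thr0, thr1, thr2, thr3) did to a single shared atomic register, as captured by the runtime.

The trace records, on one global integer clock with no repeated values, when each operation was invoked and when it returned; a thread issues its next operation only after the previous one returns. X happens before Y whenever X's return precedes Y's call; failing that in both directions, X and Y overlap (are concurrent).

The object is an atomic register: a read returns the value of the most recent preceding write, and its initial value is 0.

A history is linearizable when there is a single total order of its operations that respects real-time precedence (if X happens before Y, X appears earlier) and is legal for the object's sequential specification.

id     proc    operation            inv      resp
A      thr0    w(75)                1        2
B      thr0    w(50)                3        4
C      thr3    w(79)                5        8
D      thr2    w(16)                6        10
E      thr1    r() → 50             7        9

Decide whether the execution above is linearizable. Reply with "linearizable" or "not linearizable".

witness order: A, B, E, C, D
step 1: A w(75) — value 75
step 2: B w(50) — value 50
step 3: E r() → 50 — value 50
step 4: C w(79) — value 79
step 5: D w(16) — value 16

linearizable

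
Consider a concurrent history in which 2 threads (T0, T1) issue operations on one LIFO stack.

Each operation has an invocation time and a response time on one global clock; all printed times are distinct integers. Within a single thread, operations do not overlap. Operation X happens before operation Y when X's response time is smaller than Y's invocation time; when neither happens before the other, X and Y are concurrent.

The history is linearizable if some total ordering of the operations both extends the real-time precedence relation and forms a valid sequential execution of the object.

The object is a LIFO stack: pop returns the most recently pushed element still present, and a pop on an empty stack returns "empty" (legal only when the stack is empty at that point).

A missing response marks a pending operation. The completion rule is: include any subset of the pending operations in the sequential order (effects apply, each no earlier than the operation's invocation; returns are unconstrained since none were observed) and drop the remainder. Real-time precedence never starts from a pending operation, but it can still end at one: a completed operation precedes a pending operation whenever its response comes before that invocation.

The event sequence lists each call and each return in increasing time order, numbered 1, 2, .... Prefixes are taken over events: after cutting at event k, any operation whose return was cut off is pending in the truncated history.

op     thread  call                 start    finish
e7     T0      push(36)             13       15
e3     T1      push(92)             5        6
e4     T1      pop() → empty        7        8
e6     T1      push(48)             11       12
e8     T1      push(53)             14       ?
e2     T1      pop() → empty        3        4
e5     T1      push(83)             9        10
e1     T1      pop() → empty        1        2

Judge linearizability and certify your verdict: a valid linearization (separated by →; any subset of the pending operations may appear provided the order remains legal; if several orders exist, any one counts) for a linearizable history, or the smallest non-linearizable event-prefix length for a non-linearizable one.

events 1..7 are fine; event 8 — the response of e4 at time 8 — makes the prefix non-linearizable
the completed operations (4 total) allow one real-time order; the LIFO stack replay rejects it
e.g. e1, e2, e3, e4: illegal at step 4, since e4 pop() → empty cannot apply there

not linearizable — minimal violating prefix: 8 events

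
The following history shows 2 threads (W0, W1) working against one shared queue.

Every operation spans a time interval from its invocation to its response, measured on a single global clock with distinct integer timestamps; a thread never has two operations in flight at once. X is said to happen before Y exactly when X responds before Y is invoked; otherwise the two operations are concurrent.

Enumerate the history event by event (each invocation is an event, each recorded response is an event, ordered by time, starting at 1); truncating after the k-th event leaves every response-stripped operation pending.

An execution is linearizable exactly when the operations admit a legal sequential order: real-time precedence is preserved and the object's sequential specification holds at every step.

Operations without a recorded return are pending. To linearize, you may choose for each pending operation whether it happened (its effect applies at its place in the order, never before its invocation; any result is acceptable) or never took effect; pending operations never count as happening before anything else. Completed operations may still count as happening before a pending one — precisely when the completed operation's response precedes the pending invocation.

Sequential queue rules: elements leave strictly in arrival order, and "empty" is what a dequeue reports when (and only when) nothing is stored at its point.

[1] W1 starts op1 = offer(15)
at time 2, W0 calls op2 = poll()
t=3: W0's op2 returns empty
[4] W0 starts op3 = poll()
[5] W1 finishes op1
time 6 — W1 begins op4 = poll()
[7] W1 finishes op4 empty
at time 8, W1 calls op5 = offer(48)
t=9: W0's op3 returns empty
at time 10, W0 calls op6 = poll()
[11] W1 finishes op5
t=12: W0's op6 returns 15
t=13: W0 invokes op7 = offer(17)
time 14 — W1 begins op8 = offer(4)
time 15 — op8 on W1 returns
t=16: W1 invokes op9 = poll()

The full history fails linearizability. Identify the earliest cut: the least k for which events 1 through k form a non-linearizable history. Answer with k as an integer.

9

events 1..8 are linearizable, e.g. via op2, op1, op3, op4:
1. op2 poll() → empty, leaving queue <>
2. op1 offer(15), leaving queue <15>
3. op3 poll() (pending, included), leaving queue <>
4. op4 poll() → empty, leaving queue <>
at event 9 (op3's time-9 response) nothing linearizes any more
include/drop combinations of the 1 pending operation (op5) were all tried; none helps
take op1, op2, op3, op4 (pending dropped): step 2 already fails, because op2 poll() → empty cannot occur there
take op1, op2, op4, op3 (pending dropped): step 2 already fails, because op2 poll() → empty cannot occur there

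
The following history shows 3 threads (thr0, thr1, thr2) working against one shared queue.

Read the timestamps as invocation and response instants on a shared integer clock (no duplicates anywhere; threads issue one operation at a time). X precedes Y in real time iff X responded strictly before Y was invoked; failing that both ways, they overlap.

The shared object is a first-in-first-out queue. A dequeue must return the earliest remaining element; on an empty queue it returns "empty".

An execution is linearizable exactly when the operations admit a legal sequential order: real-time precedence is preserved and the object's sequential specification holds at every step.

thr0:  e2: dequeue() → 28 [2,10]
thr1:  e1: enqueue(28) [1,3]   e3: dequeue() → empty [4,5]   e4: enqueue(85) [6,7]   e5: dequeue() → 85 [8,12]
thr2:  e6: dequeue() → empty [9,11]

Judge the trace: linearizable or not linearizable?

witness order: e1, e2, e3, e4, e5, e6
after step 1 (e1 enqueue(28)): queue <28>
after step 2 (e2 dequeue() → 28): queue <>
after step 3 (e3 dequeue() → empty): queue <>
after step 4 (e4 enqueue(85)): queue <85>
after step 5 (e5 dequeue() → 85): queue <>
after step 6 (e6 dequeue() → empty): queue <>

linearizable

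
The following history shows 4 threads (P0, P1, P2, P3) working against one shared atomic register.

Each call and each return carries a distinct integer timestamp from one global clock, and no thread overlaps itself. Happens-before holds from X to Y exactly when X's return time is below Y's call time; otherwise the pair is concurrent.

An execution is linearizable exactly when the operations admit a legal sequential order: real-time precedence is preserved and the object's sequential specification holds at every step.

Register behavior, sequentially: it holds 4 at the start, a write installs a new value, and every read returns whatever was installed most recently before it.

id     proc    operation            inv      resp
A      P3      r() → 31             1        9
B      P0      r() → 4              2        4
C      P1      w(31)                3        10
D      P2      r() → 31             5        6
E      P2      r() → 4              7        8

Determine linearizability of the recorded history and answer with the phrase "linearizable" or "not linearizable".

the violation lands at event 8, E's response at time 8: events 1..7 linearize, events 1..8 do not
the sole real-time-consistent order of 3 completed operations fails the atomic register replay
completion choices over the 2 pending operations (A, C) were checked; none helps
one such order, B, D, E (pending dropped), breaks at step 2 where D r() → 31 is illegal

not linearizable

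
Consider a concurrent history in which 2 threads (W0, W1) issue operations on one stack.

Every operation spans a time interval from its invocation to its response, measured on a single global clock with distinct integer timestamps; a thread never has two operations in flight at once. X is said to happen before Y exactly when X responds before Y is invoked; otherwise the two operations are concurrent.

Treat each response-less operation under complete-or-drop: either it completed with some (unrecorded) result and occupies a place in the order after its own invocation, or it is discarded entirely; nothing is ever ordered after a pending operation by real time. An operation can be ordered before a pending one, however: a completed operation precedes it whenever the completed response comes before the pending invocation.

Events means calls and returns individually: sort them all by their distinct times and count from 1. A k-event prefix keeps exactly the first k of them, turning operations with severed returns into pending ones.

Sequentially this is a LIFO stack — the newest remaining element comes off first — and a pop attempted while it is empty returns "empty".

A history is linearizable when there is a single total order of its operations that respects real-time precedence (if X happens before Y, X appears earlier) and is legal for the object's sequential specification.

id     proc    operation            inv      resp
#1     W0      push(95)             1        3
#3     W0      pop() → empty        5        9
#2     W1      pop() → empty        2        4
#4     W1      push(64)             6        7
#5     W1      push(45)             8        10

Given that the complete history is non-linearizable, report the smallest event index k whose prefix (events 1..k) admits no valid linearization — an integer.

events 1..8 are still linearizable — one witness is #2, #1, #3, #4:
1. #2 pop() → empty, leaving stack <>
2. #1 push(95), leaving stack <95>
3. #3 pop() (pending, included), leaving stack <>
4. #4 push(64), leaving stack <64>
once event 9 joins (#3's response, time 9), exhaustive search finds no witness
no completion choice of the 1 pending operation (#5) rescues it — every subset was tried
take #1, #2, #3, #4 (pending dropped): step 2 already fails, because #2 pop() → empty cannot occur there
take #1, #2, #4, #3 (pending dropped): step 2 already fails, because #2 pop() → empty cannot occur there

9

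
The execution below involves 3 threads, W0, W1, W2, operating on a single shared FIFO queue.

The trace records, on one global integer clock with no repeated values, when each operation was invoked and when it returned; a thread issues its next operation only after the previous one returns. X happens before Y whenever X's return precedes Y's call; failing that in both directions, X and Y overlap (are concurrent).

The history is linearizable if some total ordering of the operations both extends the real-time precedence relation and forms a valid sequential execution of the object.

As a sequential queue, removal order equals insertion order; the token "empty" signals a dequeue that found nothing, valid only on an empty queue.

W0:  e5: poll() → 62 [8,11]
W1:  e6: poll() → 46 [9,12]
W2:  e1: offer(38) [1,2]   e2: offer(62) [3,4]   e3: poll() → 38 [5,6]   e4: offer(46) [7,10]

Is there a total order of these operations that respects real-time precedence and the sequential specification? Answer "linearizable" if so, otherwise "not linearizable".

linearizable

witness order: e1, e2, e3, e4, e5, e6
1. e1 offer(38), leaving queue <38>
2. e2 offer(62), leaving queue <38,62>
3. e3 poll() → 38, leaving queue <62>
4. e4 offer(46), leaving queue <62,46>
5. e5 poll() → 62, leaving queue <46>
6. e6 poll() → 46, leaving queue <>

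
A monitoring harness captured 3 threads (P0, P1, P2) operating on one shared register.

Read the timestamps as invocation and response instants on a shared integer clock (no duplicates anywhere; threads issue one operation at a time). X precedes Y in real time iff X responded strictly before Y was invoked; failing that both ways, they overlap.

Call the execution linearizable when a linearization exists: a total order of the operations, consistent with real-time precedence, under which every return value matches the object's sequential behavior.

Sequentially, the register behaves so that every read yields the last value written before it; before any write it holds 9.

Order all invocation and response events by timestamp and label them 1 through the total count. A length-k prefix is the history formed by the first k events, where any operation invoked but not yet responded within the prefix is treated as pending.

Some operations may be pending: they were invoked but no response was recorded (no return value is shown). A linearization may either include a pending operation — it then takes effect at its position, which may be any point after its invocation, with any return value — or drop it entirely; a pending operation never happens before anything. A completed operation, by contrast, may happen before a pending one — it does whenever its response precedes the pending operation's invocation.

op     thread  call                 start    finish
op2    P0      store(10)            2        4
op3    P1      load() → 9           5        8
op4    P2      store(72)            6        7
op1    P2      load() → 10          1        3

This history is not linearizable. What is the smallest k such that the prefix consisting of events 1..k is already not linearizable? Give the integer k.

events 1..7 are linearizable; a witness order is op2, op1, op3, op4:
1. op2 store(10), leaving value 10
2. op1 load() → 10, leaving value 10
3. op3 load() (pending, included), leaving value 10
4. op4 store(72), leaving value 72
event 8 — op3's response, time 8 — after it, nothing linearizes
sample order op1, op2, op3, op4 stalls at step 1 — op1 load() → 10 has no legal effect
sample order op1, op2, op4, op3 stalls at step 1 — op1 load() → 10 has no legal effect

8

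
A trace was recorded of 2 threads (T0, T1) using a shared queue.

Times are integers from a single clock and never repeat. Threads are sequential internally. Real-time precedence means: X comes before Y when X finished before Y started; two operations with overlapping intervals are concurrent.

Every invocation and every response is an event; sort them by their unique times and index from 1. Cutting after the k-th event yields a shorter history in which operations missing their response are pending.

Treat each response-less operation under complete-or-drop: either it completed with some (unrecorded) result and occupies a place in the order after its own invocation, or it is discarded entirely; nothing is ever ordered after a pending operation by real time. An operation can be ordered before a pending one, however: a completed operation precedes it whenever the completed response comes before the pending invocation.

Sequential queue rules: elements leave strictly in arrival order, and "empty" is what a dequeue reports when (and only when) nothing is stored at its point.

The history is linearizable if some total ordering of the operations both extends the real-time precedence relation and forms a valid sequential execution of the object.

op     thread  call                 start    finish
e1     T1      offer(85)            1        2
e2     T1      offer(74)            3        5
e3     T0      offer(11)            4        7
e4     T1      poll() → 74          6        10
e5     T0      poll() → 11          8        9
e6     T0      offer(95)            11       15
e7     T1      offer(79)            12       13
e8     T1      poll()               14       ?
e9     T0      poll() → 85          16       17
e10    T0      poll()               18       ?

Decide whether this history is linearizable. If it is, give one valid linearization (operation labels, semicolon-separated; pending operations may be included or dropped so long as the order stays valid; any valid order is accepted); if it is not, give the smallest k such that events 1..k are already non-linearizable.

not linearizable — minimal violating prefix: 10 events

cut after 9 events: linearizable; cut after 10 events (e4 responds, time 10): not linearizable
all 5 real-time-respecting orders fail — 5 completed queue operations, no legal replay
take e1, e2, e3, e4, e5: step 4 already fails, because e4 poll() → 74 cannot occur there
take e1, e2, e3, e5, e4: step 4 already fails, because e5 poll() → 11 cannot occur there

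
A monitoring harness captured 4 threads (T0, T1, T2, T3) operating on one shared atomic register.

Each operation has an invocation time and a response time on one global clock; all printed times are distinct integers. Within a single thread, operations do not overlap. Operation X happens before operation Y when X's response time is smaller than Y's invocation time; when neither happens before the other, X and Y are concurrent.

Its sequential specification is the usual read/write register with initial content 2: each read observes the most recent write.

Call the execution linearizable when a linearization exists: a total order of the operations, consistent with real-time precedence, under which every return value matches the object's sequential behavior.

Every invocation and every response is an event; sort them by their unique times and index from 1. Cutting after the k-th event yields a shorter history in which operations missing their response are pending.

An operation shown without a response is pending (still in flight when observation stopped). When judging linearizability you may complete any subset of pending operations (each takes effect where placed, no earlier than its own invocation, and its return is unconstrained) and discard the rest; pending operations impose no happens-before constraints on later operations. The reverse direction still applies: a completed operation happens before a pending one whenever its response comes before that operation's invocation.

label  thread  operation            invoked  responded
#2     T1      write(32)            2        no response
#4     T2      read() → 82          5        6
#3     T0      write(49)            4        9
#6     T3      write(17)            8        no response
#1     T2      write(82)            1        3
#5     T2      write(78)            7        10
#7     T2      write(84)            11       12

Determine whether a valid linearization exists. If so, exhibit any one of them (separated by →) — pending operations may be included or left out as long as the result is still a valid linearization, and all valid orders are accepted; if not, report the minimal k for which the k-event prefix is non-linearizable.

linearizable — witness: #1 → #4 → #2 → #3 → #5 → #6 → #7

after step 1 (#1 write(82)): value 82
after step 2 (#4 read() → 82): value 82
after step 3 (#2 write(32) (pending, included)): value 32
after step 4 (#3 write(49)): value 49
after step 5 (#5 write(78)): value 78
after step 6 (#6 write(17) (pending, included)): value 17
after step 7 (#7 write(84)): value 84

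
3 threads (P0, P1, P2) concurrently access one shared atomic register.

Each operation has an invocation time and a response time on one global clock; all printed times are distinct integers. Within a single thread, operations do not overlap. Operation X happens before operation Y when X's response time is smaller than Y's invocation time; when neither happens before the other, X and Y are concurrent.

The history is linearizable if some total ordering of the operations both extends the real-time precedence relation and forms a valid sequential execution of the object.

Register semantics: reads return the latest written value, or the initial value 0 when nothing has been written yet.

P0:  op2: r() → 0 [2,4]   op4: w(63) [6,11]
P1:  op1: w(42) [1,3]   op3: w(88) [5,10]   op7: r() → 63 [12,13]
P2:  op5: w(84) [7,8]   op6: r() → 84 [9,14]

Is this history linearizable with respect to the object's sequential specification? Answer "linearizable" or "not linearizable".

witness order: op2, op1, op3, op5, op6, op4, op7
1. op2 r() → 0, leaving value 0
2. op1 w(42), leaving value 42
3. op3 w(88), leaving value 88
4. op5 w(84), leaving value 84
5. op6 r() → 84, leaving value 84
6. op4 w(63), leaving value 63
7. op7 r() → 63, leaving value 63

linearizable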